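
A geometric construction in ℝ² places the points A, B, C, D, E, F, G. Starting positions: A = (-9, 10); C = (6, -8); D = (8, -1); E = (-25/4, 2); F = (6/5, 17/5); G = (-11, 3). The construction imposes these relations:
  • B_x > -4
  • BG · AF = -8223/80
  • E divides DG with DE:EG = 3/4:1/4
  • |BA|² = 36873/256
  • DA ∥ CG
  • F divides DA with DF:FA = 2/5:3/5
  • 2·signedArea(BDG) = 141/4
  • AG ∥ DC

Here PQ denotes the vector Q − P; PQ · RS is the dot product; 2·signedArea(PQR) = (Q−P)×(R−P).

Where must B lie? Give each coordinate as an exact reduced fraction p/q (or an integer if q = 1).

1. B_x = -51/16  [BG · AF = -8223/80 ∩ 2·signedArea(BDG) = 141/4]
2. B_y = -1/2  [BG · AF = -8223/80 ∩ 2·signedArea(BDG) = 141/4]
   → B = (-51/16, -1/2)

B = (-51/16, -1/2)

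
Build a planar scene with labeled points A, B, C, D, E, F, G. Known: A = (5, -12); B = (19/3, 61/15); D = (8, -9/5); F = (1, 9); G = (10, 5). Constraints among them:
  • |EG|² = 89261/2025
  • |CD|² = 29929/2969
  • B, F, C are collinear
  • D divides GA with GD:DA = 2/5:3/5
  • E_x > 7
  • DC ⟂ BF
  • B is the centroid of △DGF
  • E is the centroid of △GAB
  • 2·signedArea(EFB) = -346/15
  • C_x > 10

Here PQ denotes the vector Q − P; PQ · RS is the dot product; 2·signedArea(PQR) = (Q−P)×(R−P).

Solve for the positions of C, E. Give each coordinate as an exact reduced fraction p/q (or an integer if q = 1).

C = (30153/2969, 7879/14845)
E = (64/9, -44/45)

1. C_x = 30153/2969  [B, F, C are collinear ∩ DC ⟂ BF]
2. C_y = 7879/14845  [B, F, C are collinear ∩ DC ⟂ BF]
   → C = (30153/2969, 7879/14845)
3. E_x = 64/9  [E is the centroid of △GAB]
4. E_y = -44/45  [E is the centroid of △GAB]
   → E = (64/9, -44/45)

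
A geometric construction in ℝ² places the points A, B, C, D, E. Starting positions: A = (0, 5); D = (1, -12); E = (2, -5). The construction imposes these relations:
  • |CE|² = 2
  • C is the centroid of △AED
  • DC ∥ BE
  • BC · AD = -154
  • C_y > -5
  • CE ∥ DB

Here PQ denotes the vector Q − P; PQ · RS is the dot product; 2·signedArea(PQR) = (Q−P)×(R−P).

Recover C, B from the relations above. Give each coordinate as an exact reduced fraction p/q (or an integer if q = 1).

B = (2, -13)
C = (1, -4)

1. C_x = 1  [C is the centroid of △AED]
2. C_y = -4  [C is the centroid of △AED]
   → C = (1, -4)
3. B_x = 2  [DC ∥ BE ∩ CE ∥ DB]
4. B_y = -13  [DC ∥ BE ∩ CE ∥ DB]
   → B = (2, -13)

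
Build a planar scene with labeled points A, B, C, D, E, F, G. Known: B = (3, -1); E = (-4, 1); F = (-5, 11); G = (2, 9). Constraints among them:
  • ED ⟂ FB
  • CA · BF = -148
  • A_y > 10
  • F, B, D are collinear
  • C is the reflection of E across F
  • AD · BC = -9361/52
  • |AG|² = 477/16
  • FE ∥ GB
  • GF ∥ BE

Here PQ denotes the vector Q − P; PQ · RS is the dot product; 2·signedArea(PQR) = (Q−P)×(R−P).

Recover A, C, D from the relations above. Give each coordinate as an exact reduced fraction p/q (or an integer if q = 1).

1. C_x = -6  [C is the reflection of E across F]
2. C_y = 21  [C is the reflection of E across F]
   → C = (-6, 21)
3. D_x = -1/13  [F, B, D are collinear ∩ ED ⟂ FB]
4. D_y = 47/13  [F, B, D are collinear ∩ ED ⟂ FB]
   → D = (-1/13, 47/13)
5. A_x = -13/4  [AD · BC = -9361/52 ∩ CA · BF = -148]
6. A_y = 21/2  [AD · BC = -9361/52 ∩ CA · BF = -148]
   → A = (-13/4, 21/2)

A = (-13/4, 21/2)
C = (-6, 21)
D = (-1/13, 47/13)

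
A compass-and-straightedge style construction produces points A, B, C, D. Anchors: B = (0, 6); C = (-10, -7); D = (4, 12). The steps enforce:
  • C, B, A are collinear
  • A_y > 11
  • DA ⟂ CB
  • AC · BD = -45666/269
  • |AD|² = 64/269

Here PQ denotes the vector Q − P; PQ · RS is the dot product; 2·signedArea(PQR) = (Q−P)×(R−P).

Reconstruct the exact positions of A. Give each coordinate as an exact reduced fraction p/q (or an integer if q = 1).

A = (1180/269, 3148/269)

1. A_x = 1180/269  [C, B, A are collinear ∩ DA ⟂ CB]
2. A_y = 3148/269  [C, B, A are collinear ∩ DA ⟂ CB]
   → A = (1180/269, 3148/269)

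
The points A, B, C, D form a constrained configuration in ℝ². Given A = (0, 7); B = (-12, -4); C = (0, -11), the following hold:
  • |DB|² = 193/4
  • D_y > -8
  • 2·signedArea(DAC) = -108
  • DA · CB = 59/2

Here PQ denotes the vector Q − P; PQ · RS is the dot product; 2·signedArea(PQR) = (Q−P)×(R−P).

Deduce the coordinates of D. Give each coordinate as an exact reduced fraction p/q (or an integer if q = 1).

1. D_x = -6  [DA · CB = 59/2 ∩ 2·signedArea(DAC) = -108]
2. D_y = -15/2  [DA · CB = 59/2 ∩ 2·signedArea(DAC) = -108]
   → D = (-6, -15/2)

D = (-6, -15/2)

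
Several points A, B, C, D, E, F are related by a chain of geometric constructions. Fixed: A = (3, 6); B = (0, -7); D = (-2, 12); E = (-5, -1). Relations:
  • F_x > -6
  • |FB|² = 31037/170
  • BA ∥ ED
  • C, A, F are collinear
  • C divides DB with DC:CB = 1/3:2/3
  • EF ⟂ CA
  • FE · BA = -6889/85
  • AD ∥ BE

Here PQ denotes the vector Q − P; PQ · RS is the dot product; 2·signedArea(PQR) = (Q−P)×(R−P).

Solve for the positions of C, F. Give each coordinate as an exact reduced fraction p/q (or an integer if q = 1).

1. C_x = -4/3  [C divides DB with DC:CB = 1/3:2/3]
2. C_y = 17/3  [C divides DB with DC:CB = 1/3:2/3]
   → C = (-4/3, 17/3)
3. F_x = -933/170  [C, A, F are collinear ∩ EF ⟂ CA]
4. F_y = 909/170  [C, A, F are collinear ∩ EF ⟂ CA]
   → F = (-933/170, 909/170)

C = (-4/3, 17/3)
F = (-933/170, 909/170)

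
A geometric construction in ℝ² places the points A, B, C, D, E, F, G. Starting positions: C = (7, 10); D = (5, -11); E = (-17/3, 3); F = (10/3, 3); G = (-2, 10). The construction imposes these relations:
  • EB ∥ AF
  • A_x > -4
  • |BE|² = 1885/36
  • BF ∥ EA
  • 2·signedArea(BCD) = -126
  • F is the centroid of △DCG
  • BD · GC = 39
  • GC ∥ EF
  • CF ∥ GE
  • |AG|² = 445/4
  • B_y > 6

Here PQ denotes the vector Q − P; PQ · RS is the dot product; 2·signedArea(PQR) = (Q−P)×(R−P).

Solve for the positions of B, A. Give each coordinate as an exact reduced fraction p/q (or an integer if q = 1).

1. B_x = 2/3  [2·signedArea(BCD) = -126 ∩ BD · GC = 39]
2. B_y = 13/2  [2·signedArea(BCD) = -126 ∩ BD · GC = 39]
   → B = (2/3, 13/2)
3. A_x = -3  [EB ∥ AF ∩ BF ∥ EA]
4. A_y = -1/2  [EB ∥ AF ∩ BF ∥ EA]
   → A = (-3, -1/2)

A = (-3, -1/2)
B = (2/3, 13/2)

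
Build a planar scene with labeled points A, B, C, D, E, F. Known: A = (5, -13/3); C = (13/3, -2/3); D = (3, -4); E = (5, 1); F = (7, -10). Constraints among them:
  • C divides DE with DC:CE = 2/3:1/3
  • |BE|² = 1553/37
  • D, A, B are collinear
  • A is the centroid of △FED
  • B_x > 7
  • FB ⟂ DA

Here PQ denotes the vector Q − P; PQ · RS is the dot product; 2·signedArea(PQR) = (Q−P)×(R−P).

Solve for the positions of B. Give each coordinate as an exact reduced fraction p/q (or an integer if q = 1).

1. B_x = 291/37  [D, A, B are collinear ∩ FB ⟂ DA]
2. B_y = -178/37  [D, A, B are collinear ∩ FB ⟂ DA]
   → B = (291/37, -178/37)

B = (291/37, -178/37)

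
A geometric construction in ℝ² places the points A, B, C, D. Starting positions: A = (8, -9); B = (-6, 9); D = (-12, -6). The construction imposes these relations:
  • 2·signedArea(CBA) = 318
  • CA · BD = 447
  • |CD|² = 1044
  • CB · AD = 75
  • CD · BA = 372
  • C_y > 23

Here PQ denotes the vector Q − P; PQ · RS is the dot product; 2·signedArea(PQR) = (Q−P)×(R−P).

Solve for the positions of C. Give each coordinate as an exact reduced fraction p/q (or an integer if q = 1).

C = (0, 24)

1. C_x = 0  [CD · BA = 372 ∩ CB · AD = 75]
2. C_y = 24  [CD · BA = 372 ∩ CB · AD = 75]
   → C = (0, 24)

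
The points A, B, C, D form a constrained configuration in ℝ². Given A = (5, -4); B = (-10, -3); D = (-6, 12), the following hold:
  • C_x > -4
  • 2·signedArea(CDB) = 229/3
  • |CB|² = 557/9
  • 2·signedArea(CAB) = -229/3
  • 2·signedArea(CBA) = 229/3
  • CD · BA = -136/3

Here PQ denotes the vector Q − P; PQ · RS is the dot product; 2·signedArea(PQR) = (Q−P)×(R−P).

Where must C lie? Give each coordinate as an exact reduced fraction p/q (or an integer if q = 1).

1. C_x = -11/3  [2·signedArea(CAB) = -229/3 ∩ CD · BA = -136/3]
2. C_y = 5/3  [2·signedArea(CAB) = -229/3 ∩ CD · BA = -136/3]
   → C = (-11/3, 5/3)

C = (-11/3, 5/3)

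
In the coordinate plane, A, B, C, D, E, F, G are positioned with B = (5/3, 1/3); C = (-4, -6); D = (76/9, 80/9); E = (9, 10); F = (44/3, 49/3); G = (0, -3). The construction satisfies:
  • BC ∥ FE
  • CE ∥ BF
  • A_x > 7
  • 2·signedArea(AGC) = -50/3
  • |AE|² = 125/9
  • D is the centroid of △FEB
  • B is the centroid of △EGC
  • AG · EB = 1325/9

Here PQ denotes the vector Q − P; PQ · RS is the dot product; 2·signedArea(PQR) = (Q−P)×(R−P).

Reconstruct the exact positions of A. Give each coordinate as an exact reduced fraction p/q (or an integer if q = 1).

1. A_x = 22/3  [2·signedArea(AGC) = -50/3 ∩ AG · EB = 1325/9]
2. A_y = 20/3  [2·signedArea(AGC) = -50/3 ∩ AG · EB = 1325/9]
   → A = (22/3, 20/3)

A = (22/3, 20/3)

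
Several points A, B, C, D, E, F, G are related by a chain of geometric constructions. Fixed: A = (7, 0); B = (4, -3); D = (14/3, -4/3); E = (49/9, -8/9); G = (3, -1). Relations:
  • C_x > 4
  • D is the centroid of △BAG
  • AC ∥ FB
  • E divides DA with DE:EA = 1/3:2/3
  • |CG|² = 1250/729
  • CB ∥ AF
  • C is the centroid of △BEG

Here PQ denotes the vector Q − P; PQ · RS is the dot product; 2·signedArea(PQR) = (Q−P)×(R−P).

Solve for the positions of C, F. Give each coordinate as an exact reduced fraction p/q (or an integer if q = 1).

C = (112/27, -44/27)
F = (185/27, -37/27)

1. C_x = 112/27  [C is the centroid of △BEG]
2. C_y = -44/27  [C is the centroid of △BEG]
   → C = (112/27, -44/27)
3. F_x = 185/27  [AC ∥ FB ∩ CB ∥ AF]
4. F_y = -37/27  [AC ∥ FB ∩ CB ∥ AF]
   → F = (185/27, -37/27)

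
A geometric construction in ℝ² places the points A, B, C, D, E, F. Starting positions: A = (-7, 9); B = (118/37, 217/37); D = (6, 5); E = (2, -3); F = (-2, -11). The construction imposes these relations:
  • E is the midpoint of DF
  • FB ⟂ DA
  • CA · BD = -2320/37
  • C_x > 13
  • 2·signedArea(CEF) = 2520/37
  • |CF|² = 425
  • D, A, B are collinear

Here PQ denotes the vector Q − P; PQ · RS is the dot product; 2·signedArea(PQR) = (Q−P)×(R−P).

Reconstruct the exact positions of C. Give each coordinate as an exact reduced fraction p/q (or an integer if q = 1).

1. C_x = 495/37  [2·signedArea(CEF) = 2520/37 ∩ CA · BD = -2320/37]
2. C_y = 101/37  [2·signedArea(CEF) = 2520/37 ∩ CA · BD = -2320/37]
   → C = (495/37, 101/37)

C = (495/37, 101/37)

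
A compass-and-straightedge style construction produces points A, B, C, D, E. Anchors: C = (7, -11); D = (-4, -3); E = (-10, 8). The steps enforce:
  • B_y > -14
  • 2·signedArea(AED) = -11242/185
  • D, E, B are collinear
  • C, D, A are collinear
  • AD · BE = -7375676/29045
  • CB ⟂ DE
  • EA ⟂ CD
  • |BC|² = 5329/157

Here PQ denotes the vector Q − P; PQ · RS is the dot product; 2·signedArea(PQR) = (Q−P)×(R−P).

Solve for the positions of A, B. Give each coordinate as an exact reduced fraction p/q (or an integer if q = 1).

1. A_x = -2434/185  [C, D, A are collinear ∩ EA ⟂ CD]
2. A_y = 677/185  [C, D, A are collinear ∩ EA ⟂ CD]
   → A = (-2434/185, 677/185)
3. B_x = 296/157  [D, E, B are collinear ∩ CB ⟂ DE]
4. B_y = -2165/157  [D, E, B are collinear ∩ CB ⟂ DE]
   → B = (296/157, -2165/157)

A = (-2434/185, 677/185)
B = (296/157, -2165/157)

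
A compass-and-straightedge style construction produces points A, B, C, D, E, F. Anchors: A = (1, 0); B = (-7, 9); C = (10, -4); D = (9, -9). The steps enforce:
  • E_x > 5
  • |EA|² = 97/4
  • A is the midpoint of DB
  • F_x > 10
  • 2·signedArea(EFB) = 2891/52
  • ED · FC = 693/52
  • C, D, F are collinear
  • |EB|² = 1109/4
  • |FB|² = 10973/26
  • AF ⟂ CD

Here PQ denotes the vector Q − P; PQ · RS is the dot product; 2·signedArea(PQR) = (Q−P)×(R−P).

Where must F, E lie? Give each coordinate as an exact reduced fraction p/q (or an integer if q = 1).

E = (11/2, -2)
F = (271/26, -49/26)

1. F_x = 271/26  [C, D, F are collinear ∩ AF ⟂ CD]
2. F_y = -49/26  [C, D, F are collinear ∩ AF ⟂ CD]
   → F = (271/26, -49/26)
3. E_x = 11/2  [ED · FC = 693/52 ∩ 2·signedArea(EFB) = 2891/52]
4. E_y = -2  [ED · FC = 693/52 ∩ 2·signedArea(EFB) = 2891/52]
   → E = (11/2, -2)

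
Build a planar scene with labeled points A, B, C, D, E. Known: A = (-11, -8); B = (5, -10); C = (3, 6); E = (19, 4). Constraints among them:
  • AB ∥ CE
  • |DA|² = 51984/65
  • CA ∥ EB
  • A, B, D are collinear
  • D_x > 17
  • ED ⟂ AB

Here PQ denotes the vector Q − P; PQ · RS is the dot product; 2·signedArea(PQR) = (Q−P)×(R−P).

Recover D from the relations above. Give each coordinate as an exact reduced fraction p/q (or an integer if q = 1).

1. D_x = 1109/65  [A, B, D are collinear ∩ ED ⟂ AB]
2. D_y = -748/65  [A, B, D are collinear ∩ ED ⟂ AB]
   → D = (1109/65, -748/65)

D = (1109/65, -748/65)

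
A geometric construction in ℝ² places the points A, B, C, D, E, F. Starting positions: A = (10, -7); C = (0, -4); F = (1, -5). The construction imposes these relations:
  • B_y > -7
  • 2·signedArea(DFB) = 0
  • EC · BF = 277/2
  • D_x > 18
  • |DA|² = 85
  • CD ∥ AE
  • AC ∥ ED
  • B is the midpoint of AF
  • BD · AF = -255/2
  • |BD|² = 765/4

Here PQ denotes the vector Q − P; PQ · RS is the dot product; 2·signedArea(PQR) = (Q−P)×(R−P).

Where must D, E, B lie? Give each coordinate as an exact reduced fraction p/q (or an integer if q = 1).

B = (11/2, -6)
D = (19, -9)
E = (29, -12)

1. B_x = 11/2  [B is the midpoint of AF]
2. B_y = -6  [B is the midpoint of AF]
   → B = (11/2, -6)
3. D_x = 19  [2·signedArea(DFB) = 0 ∩ BD · AF = -255/2]
4. D_y = -9  [2·signedArea(DFB) = 0 ∩ BD · AF = -255/2]
   → D = (19, -9)
5. E_x = 29  [AC ∥ ED ∩ CD ∥ AE]
6. E_y = -12  [AC ∥ ED ∩ CD ∥ AE]
   → E = (29, -12)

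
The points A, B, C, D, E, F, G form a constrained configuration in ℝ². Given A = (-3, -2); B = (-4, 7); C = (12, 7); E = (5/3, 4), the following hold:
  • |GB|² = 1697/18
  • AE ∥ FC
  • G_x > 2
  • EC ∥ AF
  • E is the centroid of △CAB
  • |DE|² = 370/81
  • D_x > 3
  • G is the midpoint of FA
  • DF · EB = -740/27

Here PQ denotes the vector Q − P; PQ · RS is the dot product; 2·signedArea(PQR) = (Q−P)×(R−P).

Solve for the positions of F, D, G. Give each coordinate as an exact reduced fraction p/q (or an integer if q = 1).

1. F_x = 22/3  [AE ∥ FC ∩ EC ∥ AF]
2. F_y = 1  [AE ∥ FC ∩ EC ∥ AF]
   → F = (22/3, 1)
3. D_x = 32/9  [line 17/3·x + -3·y + -301/27 = 0 ∩ |DE|² = 370/81]
4. D_y = 3  [line 17/3·x + -3·y + -301/27 = 0 ∩ |DE|² = 370/81]
   → D = (32/9, 3)
5. G_x = 13/6  [G is the midpoint of FA]
6. G_y = -1/2  [G is the midpoint of FA]
   → G = (13/6, -1/2)

D = (32/9, 3)
F = (22/3, 1)
G = (13/6, -1/2)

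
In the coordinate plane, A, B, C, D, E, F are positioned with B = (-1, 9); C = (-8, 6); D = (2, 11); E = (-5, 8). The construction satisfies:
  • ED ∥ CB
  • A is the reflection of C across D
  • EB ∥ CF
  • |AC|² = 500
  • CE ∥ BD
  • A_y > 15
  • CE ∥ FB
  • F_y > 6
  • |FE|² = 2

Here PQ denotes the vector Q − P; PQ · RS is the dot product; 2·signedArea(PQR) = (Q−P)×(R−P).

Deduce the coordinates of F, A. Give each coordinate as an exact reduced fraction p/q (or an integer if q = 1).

A = (12, 16)
F = (-4, 7)

1. F_x = -4  [CE ∥ FB ∩ EB ∥ CF]
2. F_y = 7  [CE ∥ FB ∩ EB ∥ CF]
   → F = (-4, 7)
3. A_x = 12  [A is the reflection of C across D]
4. A_y = 16  [A is the reflection of C across D]
   → A = (12, 16)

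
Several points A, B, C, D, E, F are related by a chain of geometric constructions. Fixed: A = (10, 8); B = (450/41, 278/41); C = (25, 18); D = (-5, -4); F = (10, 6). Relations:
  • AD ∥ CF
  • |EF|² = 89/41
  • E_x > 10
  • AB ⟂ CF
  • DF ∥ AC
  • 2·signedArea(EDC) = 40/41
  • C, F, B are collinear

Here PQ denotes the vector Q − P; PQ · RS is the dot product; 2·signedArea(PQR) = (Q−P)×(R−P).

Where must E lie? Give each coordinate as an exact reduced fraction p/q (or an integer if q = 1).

1. E_x = 430/41  [line -22·x + 30·y + 370/41 = 0 ∩ |EF|² = 89/41]
2. E_y = 303/41  [line -22·x + 30·y + 370/41 = 0 ∩ |EF|² = 89/41]
   → E = (430/41, 303/41)

E = (430/41, 303/41)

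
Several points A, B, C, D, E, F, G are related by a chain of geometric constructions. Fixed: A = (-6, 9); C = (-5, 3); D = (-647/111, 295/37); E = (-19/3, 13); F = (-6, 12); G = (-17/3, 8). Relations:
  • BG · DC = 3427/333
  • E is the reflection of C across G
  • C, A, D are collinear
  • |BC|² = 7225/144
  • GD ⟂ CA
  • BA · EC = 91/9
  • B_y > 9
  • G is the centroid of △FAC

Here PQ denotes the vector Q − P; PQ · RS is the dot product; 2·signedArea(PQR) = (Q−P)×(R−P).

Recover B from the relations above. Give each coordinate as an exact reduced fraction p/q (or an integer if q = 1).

B = (-73/12, 10)

1. B_x = -73/12  [BA · EC = 91/9 ∩ BG · DC = 3427/333]
2. B_y = 10  [BA · EC = 91/9 ∩ BG · DC = 3427/333]
   → B = (-73/12, 10)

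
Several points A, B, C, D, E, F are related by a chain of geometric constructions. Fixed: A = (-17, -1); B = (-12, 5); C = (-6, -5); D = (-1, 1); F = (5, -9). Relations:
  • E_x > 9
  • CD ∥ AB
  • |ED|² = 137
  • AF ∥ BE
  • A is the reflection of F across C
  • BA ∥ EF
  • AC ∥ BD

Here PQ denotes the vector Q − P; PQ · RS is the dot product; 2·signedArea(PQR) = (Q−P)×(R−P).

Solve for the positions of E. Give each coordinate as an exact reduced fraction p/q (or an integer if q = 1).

1. E_x = 10  [BA ∥ EF ∩ AF ∥ BE]
2. E_y = -3  [BA ∥ EF ∩ AF ∥ BE]
   → E = (10, -3)

E = (10, -3)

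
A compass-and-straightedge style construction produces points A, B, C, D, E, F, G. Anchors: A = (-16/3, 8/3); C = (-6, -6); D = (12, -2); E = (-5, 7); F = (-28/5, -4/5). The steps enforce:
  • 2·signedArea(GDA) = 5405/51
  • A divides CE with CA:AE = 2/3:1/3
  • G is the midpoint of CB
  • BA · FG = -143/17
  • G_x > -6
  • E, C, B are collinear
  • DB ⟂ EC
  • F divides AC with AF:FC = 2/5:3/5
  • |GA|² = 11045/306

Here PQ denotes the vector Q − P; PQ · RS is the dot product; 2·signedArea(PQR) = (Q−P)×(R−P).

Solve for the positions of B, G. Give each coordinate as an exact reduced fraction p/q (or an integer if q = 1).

1. B_x = -95/17  [E, C, B are collinear ∩ DB ⟂ EC]
2. B_y = -11/17  [E, C, B are collinear ∩ DB ⟂ EC]
   → B = (-95/17, -11/17)
3. G_x = -197/34  [G is the midpoint of CB]
4. G_y = -113/34  [G is the midpoint of CB]
   → G = (-197/34, -113/34)

B = (-95/17, -11/17)
G = (-197/34, -113/34)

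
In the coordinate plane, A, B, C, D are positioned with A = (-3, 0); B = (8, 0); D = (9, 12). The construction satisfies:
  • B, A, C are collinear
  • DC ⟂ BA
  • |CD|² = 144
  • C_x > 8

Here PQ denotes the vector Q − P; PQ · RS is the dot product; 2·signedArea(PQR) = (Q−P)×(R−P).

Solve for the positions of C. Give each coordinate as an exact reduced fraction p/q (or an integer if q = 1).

1. C_x = 9  [B, A, C are collinear ∩ DC ⟂ BA]
2. C_y = 0  [B, A, C are collinear ∩ DC ⟂ BA]
   → C = (9, 0)

C = (9, 0)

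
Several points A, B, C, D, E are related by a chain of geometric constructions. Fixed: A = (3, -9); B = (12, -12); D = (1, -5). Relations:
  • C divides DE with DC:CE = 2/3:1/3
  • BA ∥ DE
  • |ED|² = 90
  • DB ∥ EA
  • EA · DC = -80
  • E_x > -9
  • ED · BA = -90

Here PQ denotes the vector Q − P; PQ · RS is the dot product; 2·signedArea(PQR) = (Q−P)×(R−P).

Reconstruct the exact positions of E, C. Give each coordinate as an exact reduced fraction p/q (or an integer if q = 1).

1. E_x = -8  [DB ∥ EA ∩ BA ∥ DE]
2. E_y = -2  [DB ∥ EA ∩ BA ∥ DE]
   → E = (-8, -2)
3. C_x = -5  [C divides DE with DC:CE = 2/3:1/3]
4. C_y = -3  [C divides DE with DC:CE = 2/3:1/3]
   → C = (-5, -3)

C = (-5, -3)
E = (-8, -2)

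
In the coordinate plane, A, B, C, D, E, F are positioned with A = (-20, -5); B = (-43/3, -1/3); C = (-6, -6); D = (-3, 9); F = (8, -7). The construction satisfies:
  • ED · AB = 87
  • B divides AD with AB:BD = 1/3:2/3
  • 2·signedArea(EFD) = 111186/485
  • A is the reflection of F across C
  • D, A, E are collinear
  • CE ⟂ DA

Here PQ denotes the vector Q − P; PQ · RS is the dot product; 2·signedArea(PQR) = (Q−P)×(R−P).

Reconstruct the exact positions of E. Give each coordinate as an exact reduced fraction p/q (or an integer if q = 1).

E = (-5892/485, 711/485)

1. E_x = -5892/485  [D, A, E are collinear ∩ CE ⟂ DA]
2. E_y = 711/485  [D, A, E are collinear ∩ CE ⟂ DA]
   → E = (-5892/485, 711/485)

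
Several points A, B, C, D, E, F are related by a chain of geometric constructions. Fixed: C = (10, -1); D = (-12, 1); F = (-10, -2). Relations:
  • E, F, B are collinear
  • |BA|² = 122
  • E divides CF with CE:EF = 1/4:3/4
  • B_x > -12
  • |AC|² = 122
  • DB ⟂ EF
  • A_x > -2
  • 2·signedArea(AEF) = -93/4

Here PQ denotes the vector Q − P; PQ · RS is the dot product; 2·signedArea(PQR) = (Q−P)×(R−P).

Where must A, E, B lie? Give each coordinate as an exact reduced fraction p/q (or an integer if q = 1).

A = (-1, 0)
B = (-4750/401, -839/401)
E = (5, -5/4)

1. E_x = 5  [E divides CF with CE:EF = 1/4:3/4]
2. E_y = -5/4  [E divides CF with CE:EF = 1/4:3/4]
   → E = (5, -5/4)
3. B_x = -4750/401  [E, F, B are collinear ∩ DB ⟂ EF]
4. B_y = -839/401  [E, F, B are collinear ∩ DB ⟂ EF]
   → B = (-4750/401, -839/401)
5. A_x = -1  [line 3/4·x + -15·y + 3/4 = 0 ∩ |BA|² = 122]
6. A_y = 0  [line 3/4·x + -15·y + 3/4 = 0 ∩ |BA|² = 122]
   → A = (-1, 0)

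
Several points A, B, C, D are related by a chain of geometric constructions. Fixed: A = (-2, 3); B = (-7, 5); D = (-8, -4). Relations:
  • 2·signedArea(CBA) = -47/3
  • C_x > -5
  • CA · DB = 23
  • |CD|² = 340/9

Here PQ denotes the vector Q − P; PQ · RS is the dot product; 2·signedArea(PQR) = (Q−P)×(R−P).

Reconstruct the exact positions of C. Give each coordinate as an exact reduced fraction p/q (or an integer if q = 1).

C = (-4, 2/3)

1. C_x = -4  [2·signedArea(CBA) = -47/3 ∩ CA · DB = 23]
2. C_y = 2/3  [2·signedArea(CBA) = -47/3 ∩ CA · DB = 23]
   → C = (-4, 2/3)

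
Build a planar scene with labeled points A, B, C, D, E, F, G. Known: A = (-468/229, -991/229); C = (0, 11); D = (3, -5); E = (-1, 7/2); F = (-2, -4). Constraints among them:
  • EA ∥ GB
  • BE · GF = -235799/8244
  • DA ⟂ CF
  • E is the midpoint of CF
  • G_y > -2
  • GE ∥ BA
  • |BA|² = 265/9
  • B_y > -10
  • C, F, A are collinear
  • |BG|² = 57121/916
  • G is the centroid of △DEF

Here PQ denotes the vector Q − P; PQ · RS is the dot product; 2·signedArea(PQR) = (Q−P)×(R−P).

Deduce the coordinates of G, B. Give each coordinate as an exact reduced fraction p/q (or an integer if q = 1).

B = (-239/229, -6637/687)
G = (0, -11/6)

1. G_x = 0  [G is the centroid of △DEF]
2. G_y = -11/6  [G is the centroid of △DEF]
   → G = (0, -11/6)
3. B_x = -239/229  [GE ∥ BA ∩ EA ∥ GB]
4. B_y = -6637/687  [GE ∥ BA ∩ EA ∥ GB]
   → B = (-239/229, -6637/687)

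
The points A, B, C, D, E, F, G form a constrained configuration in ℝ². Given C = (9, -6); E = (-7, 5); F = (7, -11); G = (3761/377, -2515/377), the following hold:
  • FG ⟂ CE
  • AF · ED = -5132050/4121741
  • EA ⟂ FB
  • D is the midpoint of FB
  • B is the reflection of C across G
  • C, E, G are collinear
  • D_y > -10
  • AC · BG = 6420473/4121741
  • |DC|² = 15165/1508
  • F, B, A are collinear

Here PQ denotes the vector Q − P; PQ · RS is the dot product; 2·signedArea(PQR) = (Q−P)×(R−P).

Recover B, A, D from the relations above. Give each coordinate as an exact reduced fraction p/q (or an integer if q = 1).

1. B_x = 4129/377  [B is the reflection of C across G]
2. B_y = -2768/377  [B is the reflection of C across G]
   → B = (4129/377, -2768/377)
3. A_x = 30646147/4121741  [F, B, A are collinear ∩ EA ⟂ FB]
4. A_y = -43678835/4121741  [F, B, A are collinear ∩ EA ⟂ FB]
   → A = (30646147/4121741, -43678835/4121741)
5. D_x = 3384/377  [D is the midpoint of FB]
6. D_y = -6915/754  [D is the midpoint of FB]
   → D = (3384/377, -6915/754)

A = (30646147/4121741, -43678835/4121741)
B = (4129/377, -2768/377)
D = (3384/377, -6915/754)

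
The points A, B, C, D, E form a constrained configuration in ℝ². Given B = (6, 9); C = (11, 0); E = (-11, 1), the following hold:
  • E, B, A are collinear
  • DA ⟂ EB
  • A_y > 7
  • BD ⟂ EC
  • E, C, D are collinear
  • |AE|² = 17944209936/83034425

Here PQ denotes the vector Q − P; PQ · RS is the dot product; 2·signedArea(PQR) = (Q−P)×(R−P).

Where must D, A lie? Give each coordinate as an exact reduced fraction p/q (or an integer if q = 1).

1. D_x = 2717/485  [E, C, D are collinear ∩ BD ⟂ EC]
2. D_y = 119/485  [E, C, D are collinear ∩ BD ⟂ EC]
   → D = (2717/485, 119/485)
3. A_x = 393997/171205  [E, B, A are collinear ∩ DA ⟂ EB]
4. A_y = 1242853/171205  [E, B, A are collinear ∩ DA ⟂ EB]
   → A = (393997/171205, 1242853/171205)

A = (393997/171205, 1242853/171205)
D = (2717/485, 119/485)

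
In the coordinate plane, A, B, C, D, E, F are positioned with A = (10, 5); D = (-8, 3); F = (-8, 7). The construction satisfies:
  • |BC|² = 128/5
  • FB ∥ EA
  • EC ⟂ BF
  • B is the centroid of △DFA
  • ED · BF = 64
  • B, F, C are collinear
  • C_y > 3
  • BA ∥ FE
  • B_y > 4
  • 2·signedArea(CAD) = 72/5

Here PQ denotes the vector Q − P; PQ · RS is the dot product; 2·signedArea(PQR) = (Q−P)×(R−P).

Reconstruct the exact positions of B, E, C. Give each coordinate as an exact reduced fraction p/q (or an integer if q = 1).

B = (-2, 5)
C = (14/5, 17/5)
E = (4, 7)

1. B_x = -2  [B is the centroid of △DFA]
2. B_y = 5  [B is the centroid of △DFA]
   → B = (-2, 5)
3. E_x = 4  [FB ∥ EA ∩ BA ∥ FE]
4. E_y = 7  [FB ∥ EA ∩ BA ∥ FE]
   → E = (4, 7)
5. C_x = 14/5  [B, F, C are collinear ∩ EC ⟂ BF]
6. C_y = 17/5  [B, F, C are collinear ∩ EC ⟂ BF]
   → C = (14/5, 17/5)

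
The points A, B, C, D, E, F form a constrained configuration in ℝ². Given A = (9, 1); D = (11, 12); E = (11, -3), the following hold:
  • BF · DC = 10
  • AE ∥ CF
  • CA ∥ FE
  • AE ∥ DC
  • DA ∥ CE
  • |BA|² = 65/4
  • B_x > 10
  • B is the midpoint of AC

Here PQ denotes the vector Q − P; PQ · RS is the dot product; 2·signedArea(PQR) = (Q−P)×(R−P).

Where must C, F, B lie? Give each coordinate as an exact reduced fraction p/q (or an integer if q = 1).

1. C_x = 13  [DA ∥ CE ∩ AE ∥ DC]
2. C_y = 8  [DA ∥ CE ∩ AE ∥ DC]
   → C = (13, 8)
3. F_x = 15  [CA ∥ FE ∩ AE ∥ CF]
4. F_y = 4  [CA ∥ FE ∩ AE ∥ CF]
   → F = (15, 4)
5. B_x = 11  [B is the midpoint of AC]
6. B_y = 9/2  [B is the midpoint of AC]
   → B = (11, 9/2)

B = (11, 9/2)
C = (13, 8)
F = (15, 4)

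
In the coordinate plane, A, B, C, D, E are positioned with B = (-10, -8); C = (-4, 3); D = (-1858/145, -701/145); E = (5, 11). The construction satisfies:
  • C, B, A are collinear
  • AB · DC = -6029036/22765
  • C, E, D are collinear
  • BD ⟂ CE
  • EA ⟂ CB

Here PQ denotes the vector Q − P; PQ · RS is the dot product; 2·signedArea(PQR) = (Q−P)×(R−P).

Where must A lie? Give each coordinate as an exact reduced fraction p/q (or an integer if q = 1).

1. A_x = 224/157  [C, B, A are collinear ∩ EA ⟂ CB]
2. A_y = 2033/157  [C, B, A are collinear ∩ EA ⟂ CB]
   → A = (224/157, 2033/157)

A = (224/157, 2033/157)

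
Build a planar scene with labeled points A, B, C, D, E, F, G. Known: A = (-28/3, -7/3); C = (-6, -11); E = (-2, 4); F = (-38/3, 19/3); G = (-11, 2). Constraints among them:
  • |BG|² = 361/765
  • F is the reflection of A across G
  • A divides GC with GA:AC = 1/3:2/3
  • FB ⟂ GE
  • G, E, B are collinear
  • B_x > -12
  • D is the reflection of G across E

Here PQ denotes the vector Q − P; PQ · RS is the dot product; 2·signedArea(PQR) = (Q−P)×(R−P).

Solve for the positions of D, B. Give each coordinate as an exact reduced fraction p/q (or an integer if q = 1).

B = (-992/85, 472/255)
D = (7, 6)

1. D_x = 7  [D is the reflection of G across E]
2. D_y = 6  [D is the reflection of G across E]
   → D = (7, 6)
3. B_x = -992/85  [G, E, B are collinear ∩ FB ⟂ GE]
4. B_y = 472/255  [G, E, B are collinear ∩ FB ⟂ GE]
   → B = (-992/85, 472/255)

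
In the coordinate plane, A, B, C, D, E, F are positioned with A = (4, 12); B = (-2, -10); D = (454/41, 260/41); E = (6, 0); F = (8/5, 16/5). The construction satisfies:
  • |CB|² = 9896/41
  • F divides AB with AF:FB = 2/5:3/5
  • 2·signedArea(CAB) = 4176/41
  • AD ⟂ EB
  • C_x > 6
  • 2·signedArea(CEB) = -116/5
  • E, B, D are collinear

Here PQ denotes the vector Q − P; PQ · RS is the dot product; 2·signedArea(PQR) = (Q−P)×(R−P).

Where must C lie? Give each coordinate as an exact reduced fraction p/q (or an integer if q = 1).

C = (1276/205, 652/205)

1. C_x = 1276/205  [2·signedArea(CEB) = -116/5 ∩ 2·signedArea(CAB) = 4176/41]
2. C_y = 652/205  [2·signedArea(CEB) = -116/5 ∩ 2·signedArea(CAB) = 4176/41]
   → C = (1276/205, 652/205)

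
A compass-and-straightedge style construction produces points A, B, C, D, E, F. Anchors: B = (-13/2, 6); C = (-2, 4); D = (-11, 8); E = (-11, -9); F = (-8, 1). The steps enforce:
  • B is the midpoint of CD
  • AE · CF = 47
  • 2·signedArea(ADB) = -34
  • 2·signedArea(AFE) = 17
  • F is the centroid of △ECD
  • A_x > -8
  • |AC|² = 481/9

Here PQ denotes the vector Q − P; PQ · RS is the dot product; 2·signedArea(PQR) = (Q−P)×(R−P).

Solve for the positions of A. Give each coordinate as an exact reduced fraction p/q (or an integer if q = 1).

A = (-7, -4/3)

1. A_x = -7  [2·signedArea(AFE) = 17 ∩ 2·signedArea(ADB) = -34]
2. A_y = -4/3  [2·signedArea(AFE) = 17 ∩ 2·signedArea(ADB) = -34]
   → A = (-7, -4/3)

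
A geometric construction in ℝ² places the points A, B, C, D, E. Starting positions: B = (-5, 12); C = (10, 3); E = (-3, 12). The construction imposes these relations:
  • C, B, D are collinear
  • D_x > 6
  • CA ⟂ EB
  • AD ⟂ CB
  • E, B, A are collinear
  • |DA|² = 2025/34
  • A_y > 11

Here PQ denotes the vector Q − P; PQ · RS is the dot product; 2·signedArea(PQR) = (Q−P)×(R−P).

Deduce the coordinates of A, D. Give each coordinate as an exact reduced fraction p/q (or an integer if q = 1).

1. A_x = 10  [E, B, A are collinear ∩ CA ⟂ EB]
2. A_y = 12  [E, B, A are collinear ∩ CA ⟂ EB]
   → A = (10, 12)
3. D_x = 205/34  [C, B, D are collinear ∩ AD ⟂ CB]
4. D_y = 183/34  [C, B, D are collinear ∩ AD ⟂ CB]
   → D = (205/34, 183/34)

A = (10, 12)
D = (205/34, 183/34)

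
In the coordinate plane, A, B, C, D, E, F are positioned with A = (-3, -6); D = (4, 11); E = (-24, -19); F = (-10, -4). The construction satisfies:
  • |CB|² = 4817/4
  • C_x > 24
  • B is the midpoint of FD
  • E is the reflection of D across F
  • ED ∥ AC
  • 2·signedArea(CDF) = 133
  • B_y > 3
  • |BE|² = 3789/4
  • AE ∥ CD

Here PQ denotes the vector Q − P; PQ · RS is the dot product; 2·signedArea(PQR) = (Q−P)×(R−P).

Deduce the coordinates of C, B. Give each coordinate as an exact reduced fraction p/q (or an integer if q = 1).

B = (-3, 7/2)
C = (25, 24)

1. C_x = 25  [AE ∥ CD ∩ ED ∥ AC]
2. C_y = 24  [AE ∥ CD ∩ ED ∥ AC]
   → C = (25, 24)
3. B_x = -3  [B is the midpoint of FD]
4. B_y = 7/2  [B is the midpoint of FD]
   → B = (-3, 7/2)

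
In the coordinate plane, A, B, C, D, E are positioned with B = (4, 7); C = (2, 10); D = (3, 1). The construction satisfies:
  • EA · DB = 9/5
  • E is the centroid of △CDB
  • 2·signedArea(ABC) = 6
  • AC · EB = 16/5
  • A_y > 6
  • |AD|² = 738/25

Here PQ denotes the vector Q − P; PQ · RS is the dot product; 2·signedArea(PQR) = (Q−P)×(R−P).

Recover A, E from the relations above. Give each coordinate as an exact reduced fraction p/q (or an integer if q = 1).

1. A_x = 12/5  [line -3·x + -2·y + 20 = 0 ∩ |AD|² = 738/25]
2. A_y = 32/5  [line -3·x + -2·y + 20 = 0 ∩ |AD|² = 738/25]
   → A = (12/5, 32/5)
3. E_x = 3  [AC · EB = 16/5 ∩ E is the centroid of △CDB]
4. E_y = 6  [AC · EB = 16/5 ∩ E is the centroid of △CDB]
   → E = (3, 6)

A = (12/5, 32/5)
E = (3, 6)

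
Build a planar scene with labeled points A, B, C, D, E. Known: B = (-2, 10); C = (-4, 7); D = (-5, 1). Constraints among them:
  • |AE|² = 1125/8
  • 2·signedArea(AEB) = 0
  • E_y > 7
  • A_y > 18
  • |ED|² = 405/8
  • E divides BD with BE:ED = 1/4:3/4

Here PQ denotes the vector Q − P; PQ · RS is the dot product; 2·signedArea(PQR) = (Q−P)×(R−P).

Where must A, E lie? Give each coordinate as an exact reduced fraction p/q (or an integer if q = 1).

1. E_x = -11/4  [E divides BD with BE:ED = 1/4:3/4]
2. E_y = 31/4  [E divides BD with BE:ED = 1/4:3/4]
   → E = (-11/4, 31/4)
3. A_x = 1  [line -9/4·x + 3/4·y + -12 = 0 ∩ |AE|² = 1125/8]
4. A_y = 19  [line -9/4·x + 3/4·y + -12 = 0 ∩ |AE|² = 1125/8]
   → A = (1, 19)

A = (1, 19)
E = (-11/4, 31/4)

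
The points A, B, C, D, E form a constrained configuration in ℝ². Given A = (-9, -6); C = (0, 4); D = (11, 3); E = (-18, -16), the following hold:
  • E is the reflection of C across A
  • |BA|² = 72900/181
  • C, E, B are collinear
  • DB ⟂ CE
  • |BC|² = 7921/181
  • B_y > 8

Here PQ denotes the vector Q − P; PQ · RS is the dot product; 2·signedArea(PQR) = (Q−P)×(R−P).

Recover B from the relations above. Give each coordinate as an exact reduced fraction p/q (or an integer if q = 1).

B = (801/181, 1614/181)

1. B_x = 801/181  [C, E, B are collinear ∩ DB ⟂ CE]
2. B_y = 1614/181  [C, E, B are collinear ∩ DB ⟂ CE]
   → B = (801/181, 1614/181)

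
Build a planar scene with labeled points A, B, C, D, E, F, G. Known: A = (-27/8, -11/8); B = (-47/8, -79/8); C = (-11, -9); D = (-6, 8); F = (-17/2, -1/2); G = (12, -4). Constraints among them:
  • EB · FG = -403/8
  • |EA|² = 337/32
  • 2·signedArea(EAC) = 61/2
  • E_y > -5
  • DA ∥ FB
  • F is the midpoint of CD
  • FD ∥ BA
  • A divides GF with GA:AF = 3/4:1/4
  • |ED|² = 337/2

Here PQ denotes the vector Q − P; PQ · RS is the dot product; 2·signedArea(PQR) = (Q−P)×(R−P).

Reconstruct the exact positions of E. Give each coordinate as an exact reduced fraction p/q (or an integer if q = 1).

E = (-5/2, -9/2)

1. E_x = -5/2  [2·signedArea(EAC) = 61/2 ∩ EB · FG = -403/8]
2. E_y = -9/2  [2·signedArea(EAC) = 61/2 ∩ EB · FG = -403/8]
   → E = (-5/2, -9/2)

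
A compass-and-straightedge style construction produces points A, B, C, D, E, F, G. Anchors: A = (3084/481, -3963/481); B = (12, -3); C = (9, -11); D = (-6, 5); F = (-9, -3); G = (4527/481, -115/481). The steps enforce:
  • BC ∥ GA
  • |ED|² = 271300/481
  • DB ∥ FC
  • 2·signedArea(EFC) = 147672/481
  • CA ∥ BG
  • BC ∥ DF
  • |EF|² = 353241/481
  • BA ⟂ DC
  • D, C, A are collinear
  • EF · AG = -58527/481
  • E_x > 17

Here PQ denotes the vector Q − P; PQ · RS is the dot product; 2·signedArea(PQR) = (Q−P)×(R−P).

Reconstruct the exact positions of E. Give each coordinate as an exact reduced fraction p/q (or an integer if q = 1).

E = (8460/481, 1077/481)

1. E_x = 8460/481  [2·signedArea(EFC) = 147672/481 ∩ EF · AG = -58527/481]
2. E_y = 1077/481  [2·signedArea(EFC) = 147672/481 ∩ EF · AG = -58527/481]
   → E = (8460/481, 1077/481)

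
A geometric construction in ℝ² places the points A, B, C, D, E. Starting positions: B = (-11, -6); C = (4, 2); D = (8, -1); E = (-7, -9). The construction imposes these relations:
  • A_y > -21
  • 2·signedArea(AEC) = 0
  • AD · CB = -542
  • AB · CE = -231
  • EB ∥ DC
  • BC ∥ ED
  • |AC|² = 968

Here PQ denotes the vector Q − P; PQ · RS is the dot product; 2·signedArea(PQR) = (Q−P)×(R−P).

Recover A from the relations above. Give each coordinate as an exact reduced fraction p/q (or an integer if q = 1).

1. A_x = -18  [2·signedArea(AEC) = 0 ∩ AD · CB = -542]
2. A_y = -20  [2·signedArea(AEC) = 0 ∩ AD · CB = -542]
   → A = (-18, -20)

A = (-18, -20)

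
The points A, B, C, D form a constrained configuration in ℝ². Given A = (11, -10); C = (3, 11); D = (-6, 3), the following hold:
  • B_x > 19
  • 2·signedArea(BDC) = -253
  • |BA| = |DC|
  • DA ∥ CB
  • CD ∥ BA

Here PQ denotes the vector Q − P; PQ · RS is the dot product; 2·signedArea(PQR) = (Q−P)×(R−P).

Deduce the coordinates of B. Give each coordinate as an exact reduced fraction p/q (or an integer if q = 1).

1. B_x = 20  [CD ∥ BA ∩ DA ∥ CB]
2. B_y = -2  [CD ∥ BA ∩ DA ∥ CB]
   → B = (20, -2)

B = (20, -2)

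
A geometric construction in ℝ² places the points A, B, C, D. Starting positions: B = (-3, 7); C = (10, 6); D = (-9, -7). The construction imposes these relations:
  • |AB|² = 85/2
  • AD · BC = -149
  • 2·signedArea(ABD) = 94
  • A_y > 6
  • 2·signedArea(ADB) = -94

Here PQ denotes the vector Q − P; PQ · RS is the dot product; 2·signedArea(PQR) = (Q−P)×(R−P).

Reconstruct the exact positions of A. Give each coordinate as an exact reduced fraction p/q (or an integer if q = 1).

1. A_x = 7/2  [2·signedArea(ADB) = -94 ∩ AD · BC = -149]
2. A_y = 13/2  [2·signedArea(ADB) = -94 ∩ AD · BC = -149]
   → A = (7/2, 13/2)

A = (7/2, 13/2)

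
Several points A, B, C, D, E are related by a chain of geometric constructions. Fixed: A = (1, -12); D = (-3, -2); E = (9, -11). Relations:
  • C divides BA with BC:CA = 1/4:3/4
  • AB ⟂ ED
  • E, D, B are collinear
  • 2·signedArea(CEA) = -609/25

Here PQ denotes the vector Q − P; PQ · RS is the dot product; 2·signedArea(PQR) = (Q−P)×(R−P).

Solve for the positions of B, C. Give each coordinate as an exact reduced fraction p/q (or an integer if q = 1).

1. B_x = 109/25  [E, D, B are collinear ∩ AB ⟂ ED]
2. B_y = -188/25  [E, D, B are collinear ∩ AB ⟂ ED]
   → B = (109/25, -188/25)
3. C_x = 88/25  [C divides BA with BC:CA = 1/4:3/4]
4. C_y = -216/25  [C divides BA with BC:CA = 1/4:3/4]
   → C = (88/25, -216/25)

B = (109/25, -188/25)
C = (88/25, -216/25)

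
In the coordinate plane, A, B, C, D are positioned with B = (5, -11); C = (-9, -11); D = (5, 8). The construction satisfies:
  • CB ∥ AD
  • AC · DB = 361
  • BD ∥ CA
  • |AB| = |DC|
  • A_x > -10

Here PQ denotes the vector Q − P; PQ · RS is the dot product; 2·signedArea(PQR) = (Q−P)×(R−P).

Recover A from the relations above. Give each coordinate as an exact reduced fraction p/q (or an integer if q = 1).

A = (-9, 8)

1. A_x = -9  [CB ∥ AD ∩ BD ∥ CA]
2. A_y = 8  [CB ∥ AD ∩ BD ∥ CA]
   → A = (-9, 8)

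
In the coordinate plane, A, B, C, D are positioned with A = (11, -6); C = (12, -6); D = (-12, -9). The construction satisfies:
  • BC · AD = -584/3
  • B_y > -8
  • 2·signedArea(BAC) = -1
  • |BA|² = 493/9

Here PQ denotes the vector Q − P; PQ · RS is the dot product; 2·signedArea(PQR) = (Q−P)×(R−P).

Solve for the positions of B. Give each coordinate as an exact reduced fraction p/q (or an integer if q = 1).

B = (11/3, -7)

1. B_x = 11/3  [BC · AD = -584/3 ∩ 2·signedArea(BAC) = -1]
2. B_y = -7  [BC · AD = -584/3 ∩ 2·signedArea(BAC) = -1]
   → B = (11/3, -7)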